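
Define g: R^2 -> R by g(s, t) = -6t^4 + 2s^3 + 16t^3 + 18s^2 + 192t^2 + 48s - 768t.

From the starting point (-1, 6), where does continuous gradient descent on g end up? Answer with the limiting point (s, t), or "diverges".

g is separable, so gradient descent decouples: s follows -∂g/∂s, t follows -∂g/∂t.
∂g/∂s = 6(s + 2)(s + 4); at s=-1 this is 18, so s decreases.
∂g/∂t = -24(t - 4)(t - 2)(t + 4); at t=6 this is -1920, so t increases.
The t-coordinate has no critical point in that direction and runs off to infinity.

diverges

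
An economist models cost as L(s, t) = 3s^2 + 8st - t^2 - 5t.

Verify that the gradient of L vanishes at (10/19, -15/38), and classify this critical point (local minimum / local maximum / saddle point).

saddle point

∇L = (6s + 8t, 8s - 2t - 5); substituting (10/19, -15/38) gives ∇L = (0, 0), so (10/19, -15/38) is indeed a critical point.
The Hessian of L is constant: H = [[6, 8], [8, -2]].
det(H) = 6·(-2) − 8² = -76.
Since det(H) < 0, H is indefinite and the critical point is a saddle point.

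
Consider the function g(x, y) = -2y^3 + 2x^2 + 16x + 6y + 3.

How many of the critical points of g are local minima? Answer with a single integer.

1

g separates as a function of x plus a function of y, so ∇g=0 decouples.
∂g/∂x = 4(x + 4) = 0 at x ∈ {-4}; ∂g/∂y = -6(y - 1)(y + 1) = 0 at y ∈ {-1, 1}.
The Hessian is diagonal: diag(g_xx, g_yy). Second derivatives: g_xx(-4)=4; g_yy(-1)=12, g_yy(1)=-12.
Local minima occur where both diagonal entries positive: (-4, -1). Count: 1.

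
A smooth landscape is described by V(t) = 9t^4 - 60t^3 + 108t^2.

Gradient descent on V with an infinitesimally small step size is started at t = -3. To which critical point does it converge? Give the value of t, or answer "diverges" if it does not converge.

0

V'(t) = 36t(t - 3)(t - 2), so V'(-3) = -3240.
Gradient descent moves in the -V' direction, i.e. t is increasing.
The nearest critical point in that direction is t = 0, where V'' = 216 > 0 (a local minimum). The iterate converges there.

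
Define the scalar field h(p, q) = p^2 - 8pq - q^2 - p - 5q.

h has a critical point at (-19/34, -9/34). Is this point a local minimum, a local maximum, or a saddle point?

saddle point

The Hessian of h is constant: H = [[2, -8], [-8, -2]].
det(H) = 2·(-2) − (-8)² = -68.
Since det(H) < 0, H is indefinite and the critical point is a saddle point.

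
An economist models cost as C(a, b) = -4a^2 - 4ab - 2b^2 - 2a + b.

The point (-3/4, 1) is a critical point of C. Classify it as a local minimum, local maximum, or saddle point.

The Hessian of C is constant: H = [[-8, -4], [-4, -4]].
det(H) = (-8)·(-4) − (-4)² = 16.
det(H) > 0 and tr(H) = -12 < 0, so H is negative definite and the point is a local maximum.

local maximum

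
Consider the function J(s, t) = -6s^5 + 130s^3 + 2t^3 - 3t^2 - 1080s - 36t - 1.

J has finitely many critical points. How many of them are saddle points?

4

J separates as a function of s plus a function of t, so ∇J=0 decouples.
∂J/∂s = -30(s - 3)(s - 2)(s + 2)(s + 3) = 0 at s ∈ {-3, -2, 2, 3}; ∂J/∂t = 6(t - 3)(t + 2) = 0 at t ∈ {-2, 3}.
The Hessian is diagonal: diag(J_ss, J_tt). Second derivatives: J_ss(-3)=900, J_ss(-2)=-600, J_ss(2)=600, J_ss(3)=-900; J_tt(-2)=-30, J_tt(3)=30.
Saddle points occur where the two diagonal entries have opposite signs: (-3, -2), (-2, 3), (2, -2), (3, 3). Count: 4.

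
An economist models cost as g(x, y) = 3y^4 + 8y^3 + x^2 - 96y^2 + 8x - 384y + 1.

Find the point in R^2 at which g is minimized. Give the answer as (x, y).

g(x,y) separates as P(x) + Q(y) + 1, so its minimum is min P + min Q + 1.
P'(x) = 2x + 8 vanishes at x ∈ {-4}; Q'(y) = 12(y - 4)(y + 2)(y + 4) vanishes at y ∈ {-4, -2, 4}.
Local minima of P (where P''>0): P(-4)=-16. Local minima of Q: Q(-4)=256, Q(4)=-1792.
So the global minimum of g is P(-4) + Q(4) + 1 = -16 − 1792 + 1 = -1807, attained at (-4, 4).

(-4, 4)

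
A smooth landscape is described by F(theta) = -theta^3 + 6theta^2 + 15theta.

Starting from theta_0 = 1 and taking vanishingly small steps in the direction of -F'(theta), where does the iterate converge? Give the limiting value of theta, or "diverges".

-1

F'(theta) = -3(theta - 5)(theta + 1), so F'(1) = 24.
Gradient descent moves in the -F' direction, i.e. theta is decreasing.
The nearest critical point in that direction is theta = -1, where F'' = 18 > 0 (a local minimum). The iterate converges there.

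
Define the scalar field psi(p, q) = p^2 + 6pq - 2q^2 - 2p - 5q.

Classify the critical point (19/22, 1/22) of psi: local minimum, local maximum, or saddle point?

The Hessian of psi is constant: H = [[2, 6], [6, -4]].
det(H) = 2·(-4) − 6² = -44.
Since det(H) < 0, H is indefinite and the critical point is a saddle point.

saddle point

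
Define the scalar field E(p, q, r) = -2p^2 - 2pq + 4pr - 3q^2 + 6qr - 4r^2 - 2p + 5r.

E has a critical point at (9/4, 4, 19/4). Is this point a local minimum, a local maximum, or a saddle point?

local maximum

The Hessian is constant: H = [[-4, -2, 4], [-2, -6, 6], [4, 6, -8]].
Leading principal minors: Δ₁ = -4, Δ₂ = 20, Δ₃ = -16.
The minors alternate sign starting negative (−, +, −), so H is negative definite: a local maximum.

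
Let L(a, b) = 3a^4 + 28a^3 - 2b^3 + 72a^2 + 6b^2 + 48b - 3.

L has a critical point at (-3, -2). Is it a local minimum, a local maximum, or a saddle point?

The mixed partial ∂²L/∂a∂b is 0, so the Hessian at any point is diag(L_aa, L_bb) = diag(12(3a^2 + 14a + 12), 12(-b + 1)).
At (-3, -2): H = diag(-36, 36).
The eigenvalues have opposite signs, so H is indefinite: a saddle point.

saddle point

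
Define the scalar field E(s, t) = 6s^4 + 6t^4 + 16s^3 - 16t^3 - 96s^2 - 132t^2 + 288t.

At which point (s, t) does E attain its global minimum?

(-4, -3)

E(s,t) separates as P(s) + Q(t), so its minimum is min P + min Q.
P'(s) = 24s(s - 2)(s + 4) vanishes at s ∈ {-4, 0, 2}; Q'(t) = 24(t - 4)(t - 1)(t + 3) vanishes at t ∈ {-3, 1, 4}.
Local minima of P (where P''>0): P(-4)=-1024, P(2)=-160. Local minima of Q: Q(-3)=-1134, Q(4)=-448.
So the global minimum of E is P(-4) + Q(-3) = -1024 − 1134 = -2158, attained at (-4, -3).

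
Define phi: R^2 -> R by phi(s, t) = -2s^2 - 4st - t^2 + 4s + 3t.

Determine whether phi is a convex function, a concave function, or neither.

phi is quadratic, so its Hessian is the constant matrix H = [[-4, -4], [-4, -2]].
det(H) = -8, tr(H) = -6.
det(H) < 0, so H is indefinite: neither convex nor concave.

neither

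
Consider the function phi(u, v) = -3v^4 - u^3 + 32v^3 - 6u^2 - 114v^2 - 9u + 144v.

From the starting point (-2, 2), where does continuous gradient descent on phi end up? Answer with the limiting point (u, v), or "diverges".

(-3, 3)

phi is separable, so gradient descent decouples: u follows -∂phi/∂u, v follows -∂phi/∂v.
∂phi/∂u = -3(u + 1)(u + 3); at u=-2 this is 3, so u decreases.
∂phi/∂v = -12(v - 4)(v - 3)(v - 1); at v=2 this is -24, so v increases.
u converges to its nearest critical value -3 (a local min of the u-part); v converges to 3. The iterate converges to (-3, 3).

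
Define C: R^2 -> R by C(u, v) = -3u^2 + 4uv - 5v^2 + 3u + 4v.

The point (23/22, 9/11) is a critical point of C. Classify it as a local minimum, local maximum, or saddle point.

local maximum

The Hessian of C is constant: H = [[-6, 4], [4, -10]].
det(H) = (-6)·(-10) − 4² = 44.
det(H) > 0 and tr(H) = -16 < 0, so H is negative definite and the point is a local maximum.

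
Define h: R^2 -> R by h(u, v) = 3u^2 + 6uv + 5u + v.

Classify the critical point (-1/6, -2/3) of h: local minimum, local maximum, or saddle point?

The Hessian of h is constant: H = [[6, 6], [6, 0]].
det(H) = 6·0 − 6² = -36.
Since det(H) < 0, H is indefinite and the critical point is a saddle point.

saddle point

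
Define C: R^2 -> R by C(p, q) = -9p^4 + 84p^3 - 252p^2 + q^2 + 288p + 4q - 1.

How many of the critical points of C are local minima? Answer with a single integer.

C separates as a function of p plus a function of q, so ∇C=0 decouples.
∂C/∂p = -36(p - 4)(p - 2)(p - 1) = 0 at p ∈ {1, 2, 4}; ∂C/∂q = 2(q + 2) = 0 at q ∈ {-2}.
The Hessian is diagonal: diag(C_pp, C_qq). Second derivatives: C_pp(1)=-108, C_pp(2)=72, C_pp(4)=-216; C_qq(-2)=2.
Local minima occur where both diagonal entries positive: (2, -2). Count: 1.

1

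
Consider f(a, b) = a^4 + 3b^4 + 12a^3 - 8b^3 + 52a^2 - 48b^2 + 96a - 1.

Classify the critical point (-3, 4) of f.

saddle point

The mixed partial ∂²f/∂a∂b is 0, so the Hessian at any point is diag(f_aa, f_bb) = diag(4(3a^2 + 18a + 26), 12(3b^2 - 4b - 8)).
At (-3, 4): H = diag(-4, 288).
The eigenvalues have opposite signs, so H is indefinite: a saddle point.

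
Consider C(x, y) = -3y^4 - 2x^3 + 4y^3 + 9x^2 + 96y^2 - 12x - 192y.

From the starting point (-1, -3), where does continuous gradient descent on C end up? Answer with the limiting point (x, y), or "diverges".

(1, 1)

C is separable, so gradient descent decouples: x follows -∂C/∂x, y follows -∂C/∂y.
∂C/∂x = -6(x - 2)(x - 1); at x=-1 this is -36, so x increases.
∂C/∂y = -12(y - 4)(y - 1)(y + 4); at y=-3 this is -336, so y increases.
x converges to its nearest critical value 1 (a local min of the x-part); y converges to 1. The iterate converges to (1, 1).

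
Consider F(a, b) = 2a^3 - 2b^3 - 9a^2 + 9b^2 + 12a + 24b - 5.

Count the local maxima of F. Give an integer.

1

F separates as a function of a plus a function of b, so ∇F=0 decouples.
∂F/∂a = 6(a - 2)(a - 1) = 0 at a ∈ {1, 2}; ∂F/∂b = -6(b - 4)(b + 1) = 0 at b ∈ {-1, 4}.
The Hessian is diagonal: diag(F_aa, F_bb). Second derivatives: F_aa(1)=-6, F_aa(2)=6; F_bb(-1)=30, F_bb(4)=-30.
Local maxima occur where both diagonal entries negative: (1, 4). Count: 1.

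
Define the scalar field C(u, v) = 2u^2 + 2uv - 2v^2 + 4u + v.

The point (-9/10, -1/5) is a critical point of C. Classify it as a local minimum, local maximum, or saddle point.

saddle point

The Hessian of C is constant: H = [[4, 2], [2, -4]].
det(H) = 4·(-4) − 2² = -20.
Since det(H) < 0, H is indefinite and the critical point is a saddle point.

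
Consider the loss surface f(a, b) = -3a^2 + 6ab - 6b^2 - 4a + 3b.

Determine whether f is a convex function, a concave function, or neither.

concave

f is quadratic, so its Hessian is the constant matrix H = [[-6, 6], [6, -12]].
det(H) = 36, tr(H) = -18.
det(H) > 0 and tr(H) < 0, so H is negative definite everywhere: concave.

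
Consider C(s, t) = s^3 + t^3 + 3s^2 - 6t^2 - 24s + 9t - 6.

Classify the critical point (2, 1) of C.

The mixed partial ∂²C/∂s∂t is 0, so the Hessian at any point is diag(C_ss, C_tt) = diag(6(s + 1), 6(t - 2)).
At (2, 1): H = diag(18, -6).
The eigenvalues have opposite signs, so H is indefinite: a saddle point.

saddle point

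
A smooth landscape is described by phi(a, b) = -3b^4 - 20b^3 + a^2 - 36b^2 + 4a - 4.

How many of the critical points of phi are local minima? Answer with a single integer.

1

phi separates as a function of a plus a function of b, so ∇phi=0 decouples.
∂phi/∂a = 2(a + 2) = 0 at a ∈ {-2}; ∂phi/∂b = -12b(b + 2)(b + 3) = 0 at b ∈ {-3, -2, 0}.
The Hessian is diagonal: diag(phi_aa, phi_bb). Second derivatives: phi_aa(-2)=2; phi_bb(-3)=-36, phi_bb(-2)=24, phi_bb(0)=-72.
Local minima occur where both diagonal entries positive: (-2, -2). Count: 1.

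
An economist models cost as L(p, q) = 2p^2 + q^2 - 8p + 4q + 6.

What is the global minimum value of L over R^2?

L(p,q) separates as A(p) + B(q) + 6, so its minimum is min A + min B + 6.
A'(p) = 4p - 8 vanishes at p ∈ {2}; B'(q) = 2q + 4 vanishes at q ∈ {-2}.
Local minima of A (where A''>0): A(2)=-8. Local minima of B: B(-2)=-4.
So the global minimum of L is A(2) + B(-2) + 6 = -8 − 4 + 6 = -6, attained at (2, -2).

-6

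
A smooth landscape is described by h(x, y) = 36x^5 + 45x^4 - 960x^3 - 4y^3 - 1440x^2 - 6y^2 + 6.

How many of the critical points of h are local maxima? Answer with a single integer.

h separates as a function of x plus a function of y, so ∇h=0 decouples.
∂h/∂x = 180x(x - 4)(x + 1)(x + 4) = 0 at x ∈ {-4, -1, 0, 4}; ∂h/∂y = -12y(y + 1) = 0 at y ∈ {-1, 0}.
The Hessian is diagonal: diag(h_xx, h_yy). Second derivatives: h_xx(-4)=-17280, h_xx(-1)=2700, h_xx(0)=-2880, h_xx(4)=28800; h_yy(-1)=12, h_yy(0)=-12.
Local maxima occur where both diagonal entries negative: (-4, 0), (0, 0). Count: 2.

2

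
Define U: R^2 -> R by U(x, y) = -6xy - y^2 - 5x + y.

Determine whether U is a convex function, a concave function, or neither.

U is quadratic, so its Hessian is the constant matrix H = [[0, -6], [-6, -2]].
det(H) = -36, tr(H) = -2.
det(H) < 0, so H is indefinite: neither convex nor concave.

neither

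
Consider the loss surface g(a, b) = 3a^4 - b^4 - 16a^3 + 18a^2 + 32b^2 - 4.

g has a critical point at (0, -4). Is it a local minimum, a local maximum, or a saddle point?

The mixed partial ∂²g/∂a∂b is 0, so the Hessian at any point is diag(g_aa, g_bb) = diag(12(3a^2 - 8a + 3), 4(-3b^2 + 16)).
At (0, -4): H = diag(36, -128).
The eigenvalues have opposite signs, so H is indefinite: a saddle point.

saddle point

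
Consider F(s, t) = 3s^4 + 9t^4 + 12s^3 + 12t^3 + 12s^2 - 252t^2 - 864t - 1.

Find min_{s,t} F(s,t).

F(s,t) separates as P(s) + Q(t) − 1, so its minimum is min P + min Q − 1.
P'(s) = 12s(s + 1)(s + 2) vanishes at s ∈ {-2, -1, 0}; Q'(t) = 36(t - 4)(t + 2)(t + 3) vanishes at t ∈ {-3, -2, 4}.
Local minima of P (where P''>0): P(-2)=0, P(0)=0. Local minima of Q: Q(-3)=729, Q(4)=-4416.
So the global minimum of F is P(-2) + Q(4) − 1 = 0 − 4416 − 1 = -4417, attained at (-2, 4).

-4417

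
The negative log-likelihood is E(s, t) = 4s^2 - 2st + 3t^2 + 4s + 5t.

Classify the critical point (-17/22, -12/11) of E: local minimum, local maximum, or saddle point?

The Hessian of E is constant: H = [[8, -2], [-2, 6]].
det(H) = 8·6 − (-2)² = 44.
det(H) > 0 and tr(H) = 14 > 0, so H is positive definite and the point is a local minimum.

local minimum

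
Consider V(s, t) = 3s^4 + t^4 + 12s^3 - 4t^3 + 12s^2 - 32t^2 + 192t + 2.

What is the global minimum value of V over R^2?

-766

V(s,t) separates as P(s) + Q(t) + 2, so its minimum is min P + min Q + 2.
P'(s) = 12s(s + 1)(s + 2) vanishes at s ∈ {-2, -1, 0}; Q'(t) = 4(t - 4)(t - 3)(t + 4) vanishes at t ∈ {-4, 3, 4}.
Local minima of P (where P''>0): P(-2)=0, P(0)=0. Local minima of Q: Q(-4)=-768, Q(4)=256.
So the global minimum of V is P(-2) + Q(-4) + 2 = 0 − 768 + 2 = -766, attained at (-2, -4).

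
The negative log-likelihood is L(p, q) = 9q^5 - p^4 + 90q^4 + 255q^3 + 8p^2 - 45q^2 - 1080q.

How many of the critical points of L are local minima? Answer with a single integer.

L separates as a function of p plus a function of q, so ∇L=0 decouples.
∂L/∂p = -4p(p - 2)(p + 2) = 0 at p ∈ {-2, 0, 2}; ∂L/∂q = 45(q - 1)(q + 2)(q + 3)(q + 4) = 0 at q ∈ {-4, -3, -2, 1}.
The Hessian is diagonal: diag(L_pp, L_qq). Second derivatives: L_pp(-2)=-32, L_pp(0)=16, L_pp(2)=-32; L_qq(-4)=-450, L_qq(-3)=180, L_qq(-2)=-270, L_qq(1)=2700.
Local minima occur where both diagonal entries positive: (0, -3), (0, 1). Count: 2.

2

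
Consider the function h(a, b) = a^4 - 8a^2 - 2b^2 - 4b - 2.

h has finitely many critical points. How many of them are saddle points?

2

h separates as a function of a plus a function of b, so ∇h=0 decouples.
∂h/∂a = 4a(a - 2)(a + 2) = 0 at a ∈ {-2, 0, 2}; ∂h/∂b = -4(b + 1) = 0 at b ∈ {-1}.
The Hessian is diagonal: diag(h_aa, h_bb). Second derivatives: h_aa(-2)=32, h_aa(0)=-16, h_aa(2)=32; h_bb(-1)=-4.
Saddle points occur where the two diagonal entries have opposite signs: (-2, -1), (2, -1). Count: 2.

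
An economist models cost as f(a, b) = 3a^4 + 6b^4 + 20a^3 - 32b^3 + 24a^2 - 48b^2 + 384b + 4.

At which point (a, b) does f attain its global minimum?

(-4, -2)

f(a,b) separates as P(a) + Q(b) + 4, so its minimum is min P + min Q + 4.
P'(a) = 12a(a + 1)(a + 4) vanishes at a ∈ {-4, -1, 0}; Q'(b) = 24(b - 4)(b - 2)(b + 2) vanishes at b ∈ {-2, 2, 4}.
Local minima of P (where P''>0): P(-4)=-128, P(0)=0. Local minima of Q: Q(-2)=-608, Q(4)=256.
So the global minimum of f is P(-4) + Q(-2) + 4 = -128 − 608 + 4 = -732, attained at (-4, -2).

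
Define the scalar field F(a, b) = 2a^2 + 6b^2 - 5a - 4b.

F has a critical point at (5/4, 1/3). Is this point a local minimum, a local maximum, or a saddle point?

The Hessian of F is constant: H = [[4, 0], [0, 12]].
det(H) = 4·12 − 0² = 48.
det(H) > 0 and tr(H) = 16 > 0, so H is positive definite and the point is a local minimum.

local minimum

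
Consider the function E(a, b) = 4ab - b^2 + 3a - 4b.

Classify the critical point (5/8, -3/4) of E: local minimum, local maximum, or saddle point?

The Hessian of E is constant: H = [[0, 4], [4, -2]].
det(H) = 0·(-2) − 4² = -16.
Since det(H) < 0, H is indefinite and the critical point is a saddle point.

saddle point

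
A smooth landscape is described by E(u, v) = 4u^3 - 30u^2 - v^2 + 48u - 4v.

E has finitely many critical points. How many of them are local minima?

0

E separates as a function of u plus a function of v, so ∇E=0 decouples.
∂E/∂u = 12(u - 4)(u - 1) = 0 at u ∈ {1, 4}; ∂E/∂v = -2(v + 2) = 0 at v ∈ {-2}.
The Hessian is diagonal: diag(E_uu, E_vv). Second derivatives: E_uu(1)=-36, E_uu(4)=36; E_vv(-2)=-2.
Local minima occur where both diagonal entries positive: none. Count: 0.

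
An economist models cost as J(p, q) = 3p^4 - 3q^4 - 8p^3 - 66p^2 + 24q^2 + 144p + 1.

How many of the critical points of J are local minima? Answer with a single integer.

2

J separates as a function of p plus a function of q, so ∇J=0 decouples.
∂J/∂p = 12(p - 4)(p - 1)(p + 3) = 0 at p ∈ {-3, 1, 4}; ∂J/∂q = -12q(q - 2)(q + 2) = 0 at q ∈ {-2, 0, 2}.
The Hessian is diagonal: diag(J_pp, J_qq). Second derivatives: J_pp(-3)=336, J_pp(1)=-144, J_pp(4)=252; J_qq(-2)=-96, J_qq(0)=48, J_qq(2)=-96.
Local minima occur where both diagonal entries positive: (-3, 0), (4, 0). Count: 2.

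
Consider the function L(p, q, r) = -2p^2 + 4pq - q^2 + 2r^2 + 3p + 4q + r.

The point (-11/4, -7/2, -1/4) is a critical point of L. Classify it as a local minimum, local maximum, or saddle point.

The Hessian is constant: H = [[-4, 4, 0], [4, -2, 0], [0, 0, 4]].
Leading principal minors: Δ₁ = -4, Δ₂ = -8, Δ₃ = -32.
The minors fit neither the all-positive nor the alternating-sign pattern, so H is indefinite: a saddle point.

saddle point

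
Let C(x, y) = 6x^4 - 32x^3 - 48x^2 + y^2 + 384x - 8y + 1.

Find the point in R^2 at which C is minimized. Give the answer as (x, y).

(-2, 4)

C(x,y) separates as P(x) + Q(y) + 1, so its minimum is min P + min Q + 1.
P'(x) = 24(x - 4)(x - 2)(x + 2) vanishes at x ∈ {-2, 2, 4}; Q'(y) = 2y - 8 vanishes at y ∈ {4}.
Local minima of P (where P''>0): P(-2)=-608, P(4)=256. Local minima of Q: Q(4)=-16.
So the global minimum of C is P(-2) + Q(4) + 1 = -608 − 16 + 1 = -623, attained at (-2, 4).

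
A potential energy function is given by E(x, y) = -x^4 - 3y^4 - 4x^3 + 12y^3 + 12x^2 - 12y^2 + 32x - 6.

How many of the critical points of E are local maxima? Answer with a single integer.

E separates as a function of x plus a function of y, so ∇E=0 decouples.
∂E/∂x = -4(x - 2)(x + 1)(x + 4) = 0 at x ∈ {-4, -1, 2}; ∂E/∂y = -12y(y - 2)(y - 1) = 0 at y ∈ {0, 1, 2}.
The Hessian is diagonal: diag(E_xx, E_yy). Second derivatives: E_xx(-4)=-72, E_xx(-1)=36, E_xx(2)=-72; E_yy(0)=-24, E_yy(1)=12, E_yy(2)=-24.
Local maxima occur where both diagonal entries negative: (-4, 0), (-4, 2), (2, 0), (2, 2). Count: 4.

4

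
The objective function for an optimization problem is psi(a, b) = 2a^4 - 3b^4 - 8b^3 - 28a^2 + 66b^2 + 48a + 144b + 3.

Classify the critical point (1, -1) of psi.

The mixed partial ∂²psi/∂a∂b is 0, so the Hessian at any point is diag(psi_aa, psi_bb) = diag(8(3a^2 - 7), 12(-3b^2 - 4b + 11)).
At (1, -1): H = diag(-32, 144).
The eigenvalues have opposite signs, so H is indefinite: a saddle point.

saddle point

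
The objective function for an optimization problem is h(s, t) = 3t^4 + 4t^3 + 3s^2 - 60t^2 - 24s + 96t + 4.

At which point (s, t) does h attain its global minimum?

(4, -4)

h(s,t) separates as P(s) + Q(t) + 4, so its minimum is min P + min Q + 4.
P'(s) = 6s - 24 vanishes at s ∈ {4}; Q'(t) = 12(t - 2)(t - 1)(t + 4) vanishes at t ∈ {-4, 1, 2}.
Local minima of P (where P''>0): P(4)=-48. Local minima of Q: Q(-4)=-832, Q(2)=32.
So the global minimum of h is P(4) + Q(-4) + 4 = -48 − 832 + 4 = -876, attained at (4, -4).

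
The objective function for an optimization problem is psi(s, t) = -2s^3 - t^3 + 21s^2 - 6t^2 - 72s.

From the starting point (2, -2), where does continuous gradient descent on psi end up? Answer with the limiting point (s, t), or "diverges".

(3, -4)

psi is separable, so gradient descent decouples: s follows -∂psi/∂s, t follows -∂psi/∂t.
∂psi/∂s = -6(s - 4)(s - 3); at s=2 this is -12, so s increases.
∂psi/∂t = -3t(t + 4); at t=-2 this is 12, so t decreases.
s converges to its nearest critical value 3 (a local min of the s-part); t converges to -4. The iterate converges to (3, -4).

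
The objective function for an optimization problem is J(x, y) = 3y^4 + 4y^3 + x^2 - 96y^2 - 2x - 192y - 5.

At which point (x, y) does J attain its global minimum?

(1, 4)

J(x,y) separates as P(x) + Q(y) − 5, so its minimum is min P + min Q − 5.
P'(x) = 2x - 2 vanishes at x ∈ {1}; Q'(y) = 12(y - 4)(y + 1)(y + 4) vanishes at y ∈ {-4, -1, 4}.
Local minima of P (where P''>0): P(1)=-1. Local minima of Q: Q(-4)=-256, Q(4)=-1280.
So the global minimum of J is P(1) + Q(4) − 5 = -1 − 1280 − 5 = -1286, attained at (1, 4).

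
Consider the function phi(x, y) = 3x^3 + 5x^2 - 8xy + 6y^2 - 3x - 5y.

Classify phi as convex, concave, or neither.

neither

The term 3x^3 is cubic, so the Hessian is not constant.
∂²phi/∂x² = 18x + 10, which takes both signs as x varies (negative for sufficiently negative x). A diagonal entry of the Hessian changing sign means the Hessian is neither positive- nor negative-semidefinite on all of R^2.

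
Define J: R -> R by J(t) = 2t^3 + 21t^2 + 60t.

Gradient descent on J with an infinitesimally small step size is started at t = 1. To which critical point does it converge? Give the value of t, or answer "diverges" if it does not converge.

-2

J'(t) = 6(t + 2)(t + 5), so J'(1) = 108.
Gradient descent moves in the -J' direction, i.e. t is decreasing.
The nearest critical point in that direction is t = -2, where J'' = 18 > 0 (a local minimum). The iterate converges there.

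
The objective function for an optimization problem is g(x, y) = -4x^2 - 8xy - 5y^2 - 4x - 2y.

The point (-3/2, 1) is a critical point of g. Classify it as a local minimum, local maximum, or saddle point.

The Hessian of g is constant: H = [[-8, -8], [-8, -10]].
det(H) = (-8)·(-10) − (-8)² = 16.
det(H) > 0 and tr(H) = -18 < 0, so H is negative definite and the point is a local maximum.

local maximum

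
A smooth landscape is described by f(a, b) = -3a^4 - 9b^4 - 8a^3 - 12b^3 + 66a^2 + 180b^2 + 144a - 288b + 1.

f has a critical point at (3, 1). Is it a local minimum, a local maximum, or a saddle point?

The mixed partial ∂²f/∂a∂b is 0, so the Hessian at any point is diag(f_aa, f_bb) = diag(12(-3a^2 - 4a + 11), 36(-3b^2 - 2b + 10)).
At (3, 1): H = diag(-336, 180).
The eigenvalues have opposite signs, so H is indefinite: a saddle point.

saddle point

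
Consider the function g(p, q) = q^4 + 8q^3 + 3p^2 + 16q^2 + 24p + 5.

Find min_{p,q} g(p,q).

g(p,q) separates as A(p) + B(q) + 5, so its minimum is min A + min B + 5.
A'(p) = 6p + 24 vanishes at p ∈ {-4}; B'(q) = 4q(q + 2)(q + 4) vanishes at q ∈ {-4, -2, 0}.
Local minima of A (where A''>0): A(-4)=-48. Local minima of B: B(-4)=0, B(0)=0.
So the global minimum of g is A(-4) + B(-4) + 5 = -48 + 0 + 5 = -43, attained at (-4, -4).

-43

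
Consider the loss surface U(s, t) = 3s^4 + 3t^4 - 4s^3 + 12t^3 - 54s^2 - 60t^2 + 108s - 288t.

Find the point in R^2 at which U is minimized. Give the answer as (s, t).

U(s,t) separates as P(s) + Q(t), so its minimum is min P + min Q.
P'(s) = 12(s - 3)(s - 1)(s + 3) vanishes at s ∈ {-3, 1, 3}; Q'(t) = 12(t - 3)(t + 2)(t + 4) vanishes at t ∈ {-4, -2, 3}.
Local minima of P (where P''>0): P(-3)=-459, P(3)=-27. Local minima of Q: Q(-4)=192, Q(3)=-837.
So the global minimum of U is P(-3) + Q(3) = -459 − 837 = -1296, attained at (-3, 3).

(-3, 3)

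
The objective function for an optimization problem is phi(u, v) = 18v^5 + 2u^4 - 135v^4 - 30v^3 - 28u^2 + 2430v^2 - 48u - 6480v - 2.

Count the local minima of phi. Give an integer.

4

phi separates as a function of u plus a function of v, so ∇phi=0 decouples.
∂phi/∂u = 8(u - 3)(u + 1)(u + 2) = 0 at u ∈ {-2, -1, 3}; ∂phi/∂v = 90(v - 4)(v - 3)(v - 2)(v + 3) = 0 at v ∈ {-3, 2, 3, 4}.
The Hessian is diagonal: diag(phi_uu, phi_vv). Second derivatives: phi_uu(-2)=40, phi_uu(-1)=-32, phi_uu(3)=160; phi_vv(-3)=-18900, phi_vv(2)=900, phi_vv(3)=-540, phi_vv(4)=1260.
Local minima occur where both diagonal entries positive: (-2, 2), (-2, 4), (3, 2), (3, 4). Count: 4.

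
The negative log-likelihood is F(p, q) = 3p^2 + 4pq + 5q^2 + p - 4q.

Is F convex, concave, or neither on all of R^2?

F is quadratic, so its Hessian is the constant matrix H = [[6, 4], [4, 10]].
det(H) = 44, tr(H) = 16.
det(H) > 0 and tr(H) > 0, so H is positive definite everywhere: convex.

convex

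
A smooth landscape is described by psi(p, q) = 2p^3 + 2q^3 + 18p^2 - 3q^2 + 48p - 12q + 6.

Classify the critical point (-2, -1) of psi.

The mixed partial ∂²psi/∂p∂q is 0, so the Hessian at any point is diag(psi_pp, psi_qq) = diag(12(p + 3), 6(2q - 1)).
At (-2, -1): H = diag(12, -18).
The eigenvalues have opposite signs, so H is indefinite: a saddle point.

saddle point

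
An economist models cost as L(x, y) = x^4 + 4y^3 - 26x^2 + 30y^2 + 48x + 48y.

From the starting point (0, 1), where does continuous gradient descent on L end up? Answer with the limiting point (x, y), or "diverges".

L is separable, so gradient descent decouples: x follows -∂L/∂x, y follows -∂L/∂y.
∂L/∂x = 4(x - 3)(x - 1)(x + 4); at x=0 this is 48, so x decreases.
∂L/∂y = 12(y + 1)(y + 4); at y=1 this is 120, so y decreases.
x converges to its nearest critical value -4 (a local min of the x-part); y converges to -1. The iterate converges to (-4, -1).

(-4, -1)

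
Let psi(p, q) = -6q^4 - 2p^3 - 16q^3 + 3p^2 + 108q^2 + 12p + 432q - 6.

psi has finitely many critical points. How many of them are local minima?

1

psi separates as a function of p plus a function of q, so ∇psi=0 decouples.
∂psi/∂p = -6(p - 2)(p + 1) = 0 at p ∈ {-1, 2}; ∂psi/∂q = -24(q - 3)(q + 2)(q + 3) = 0 at q ∈ {-3, -2, 3}.
The Hessian is diagonal: diag(psi_pp, psi_qq). Second derivatives: psi_pp(-1)=18, psi_pp(2)=-18; psi_qq(-3)=-144, psi_qq(-2)=120, psi_qq(3)=-720.
Local minima occur where both diagonal entries positive: (-1, -2). Count: 1.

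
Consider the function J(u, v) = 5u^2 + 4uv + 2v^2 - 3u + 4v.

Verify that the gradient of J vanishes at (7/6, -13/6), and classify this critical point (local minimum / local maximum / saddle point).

local minimum

∇J = (10u + 4v - 3, 4u + 4v + 4); substituting (7/6, -13/6) gives ∇J = (0, 0), so (7/6, -13/6) is indeed a critical point.
The Hessian of J is constant: H = [[10, 4], [4, 4]].
det(H) = 10·4 − 4² = 24.
det(H) > 0 and tr(H) = 14 > 0, so H is positive definite and the point is a local minimum.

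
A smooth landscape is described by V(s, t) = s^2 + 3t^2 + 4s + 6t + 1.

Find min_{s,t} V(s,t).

V(s,t) separates as P(s) + Q(t) + 1, so its minimum is min P + min Q + 1.
P'(s) = 2s + 4 vanishes at s ∈ {-2}; Q'(t) = 6(t + 1) vanishes at t ∈ {-1}.
Local minima of P (where P''>0): P(-2)=-4. Local minima of Q: Q(-1)=-3.
So the global minimum of V is P(-2) + Q(-1) + 1 = -4 − 3 + 1 = -6, attained at (-2, -1).

-6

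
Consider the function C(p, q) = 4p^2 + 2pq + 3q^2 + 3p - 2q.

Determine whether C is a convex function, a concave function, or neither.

C is quadratic, so its Hessian is the constant matrix H = [[8, 2], [2, 6]].
det(H) = 44, tr(H) = 14.
det(H) > 0 and tr(H) > 0, so H is positive definite everywhere: convex.

convex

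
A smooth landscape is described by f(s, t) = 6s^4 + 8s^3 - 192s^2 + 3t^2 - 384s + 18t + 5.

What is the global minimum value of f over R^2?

f(s,t) separates as P(s) + Q(t) + 5, so its minimum is min P + min Q + 5.
P'(s) = 24(s - 4)(s + 1)(s + 4) vanishes at s ∈ {-4, -1, 4}; Q'(t) = 6(t + 3) vanishes at t ∈ {-3}.
Local minima of P (where P''>0): P(-4)=-512, P(4)=-2560. Local minima of Q: Q(-3)=-27.
So the global minimum of f is P(4) + Q(-3) + 5 = -2560 − 27 + 5 = -2582, attained at (4, -3).

-2582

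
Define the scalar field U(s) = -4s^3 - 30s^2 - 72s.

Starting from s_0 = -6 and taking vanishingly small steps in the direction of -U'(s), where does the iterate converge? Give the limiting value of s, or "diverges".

-3

U'(s) = -12(s + 2)(s + 3), so U'(-6) = -144.
Gradient descent moves in the -U' direction, i.e. s is increasing.
The nearest critical point in that direction is s = -3, where U'' = 12 > 0 (a local minimum). The iterate converges there.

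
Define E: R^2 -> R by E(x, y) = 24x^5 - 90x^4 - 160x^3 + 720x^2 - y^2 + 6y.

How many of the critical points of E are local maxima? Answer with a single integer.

2

E separates as a function of x plus a function of y, so ∇E=0 decouples.
∂E/∂x = 120x(x - 3)(x - 2)(x + 2) = 0 at x ∈ {-2, 0, 2, 3}; ∂E/∂y = -2(y - 3) = 0 at y ∈ {3}.
The Hessian is diagonal: diag(E_xx, E_yy). Second derivatives: E_xx(-2)=-4800, E_xx(0)=1440, E_xx(2)=-960, E_xx(3)=1800; E_yy(3)=-2.
Local maxima occur where both diagonal entries negative: (-2, 3), (2, 3). Count: 2.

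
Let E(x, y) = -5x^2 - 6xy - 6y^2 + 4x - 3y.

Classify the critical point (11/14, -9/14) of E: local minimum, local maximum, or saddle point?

local maximum

The Hessian of E is constant: H = [[-10, -6], [-6, -12]].
det(H) = (-10)·(-12) − (-6)² = 84.
det(H) > 0 and tr(H) = -22 < 0, so H is negative definite and the point is a local maximum.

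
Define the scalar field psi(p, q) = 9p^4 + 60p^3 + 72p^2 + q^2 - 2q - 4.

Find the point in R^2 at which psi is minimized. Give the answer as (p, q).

(-4, 1)

psi(p,q) separates as A(p) + B(q) − 4, so its minimum is min A + min B − 4.
A'(p) = 36p(p + 1)(p + 4) vanishes at p ∈ {-4, -1, 0}; B'(q) = 2q - 2 vanishes at q ∈ {1}.
Local minima of A (where A''>0): A(-4)=-384, A(0)=0. Local minima of B: B(1)=-1.
So the global minimum of psi is A(-4) + B(1) − 4 = -384 − 1 − 4 = -389, attained at (-4, 1).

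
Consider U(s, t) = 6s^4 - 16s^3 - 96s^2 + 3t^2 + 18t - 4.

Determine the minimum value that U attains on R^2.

U(s,t) separates as P(s) + Q(t) − 4, so its minimum is min P + min Q − 4.
P'(s) = 24s(s - 4)(s + 2) vanishes at s ∈ {-2, 0, 4}; Q'(t) = 6(t + 3) vanishes at t ∈ {-3}.
Local minima of P (where P''>0): P(-2)=-160, P(4)=-1024. Local minima of Q: Q(-3)=-27.
So the global minimum of U is P(4) + Q(-3) − 4 = -1024 − 27 − 4 = -1055, attained at (4, -3).

-1055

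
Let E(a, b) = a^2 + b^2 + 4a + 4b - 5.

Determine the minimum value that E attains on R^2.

E(a,b) separates as P(a) + Q(b) − 5, so its minimum is min P + min Q − 5.
P'(a) = 2a + 4 vanishes at a ∈ {-2}; Q'(b) = 2b + 4 vanishes at b ∈ {-2}.
Local minima of P (where P''>0): P(-2)=-4. Local minima of Q: Q(-2)=-4.
So the global minimum of E is P(-2) + Q(-2) − 5 = -4 − 4 − 5 = -13, attained at (-2, -2).

-13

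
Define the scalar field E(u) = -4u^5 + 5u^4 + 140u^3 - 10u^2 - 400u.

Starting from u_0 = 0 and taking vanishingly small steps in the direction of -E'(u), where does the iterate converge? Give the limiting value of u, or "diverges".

E'(u) = -20(u - 5)(u - 1)(u + 1)(u + 4), so E'(0) = -400.
Gradient descent moves in the -E' direction, i.e. u is increasing.
The nearest critical point in that direction is u = 1, where E'' = 800 > 0 (a local minimum). The iterate converges there.

1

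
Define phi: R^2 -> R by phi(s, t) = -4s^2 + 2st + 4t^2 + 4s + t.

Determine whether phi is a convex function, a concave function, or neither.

phi is quadratic, so its Hessian is the constant matrix H = [[-8, 2], [2, 8]].
det(H) = -68, tr(H) = 0.
det(H) < 0, so H is indefinite: neither convex nor concave.

neither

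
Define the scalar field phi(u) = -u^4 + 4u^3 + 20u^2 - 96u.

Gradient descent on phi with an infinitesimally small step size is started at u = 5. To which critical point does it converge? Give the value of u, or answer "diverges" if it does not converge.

diverges

phi'(u) = -4(u - 4)(u - 2)(u + 3), so phi'(5) = -96.
Gradient descent moves in the -phi' direction, i.e. u is increasing.
There is no critical point above u=5, and phi' keeps the same sign, so the iterate runs off to +∞.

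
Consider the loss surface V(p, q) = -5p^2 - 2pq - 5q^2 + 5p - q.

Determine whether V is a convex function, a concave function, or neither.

V is quadratic, so its Hessian is the constant matrix H = [[-10, -2], [-2, -10]].
det(H) = 96, tr(H) = -20.
det(H) > 0 and tr(H) < 0, so H is negative definite everywhere: concave.

concave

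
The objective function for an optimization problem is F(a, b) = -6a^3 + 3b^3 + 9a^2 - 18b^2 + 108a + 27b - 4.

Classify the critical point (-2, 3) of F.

local minimum

The mixed partial ∂²F/∂a∂b is 0, so the Hessian at any point is diag(F_aa, F_bb) = diag(18(-2a + 1), 18(b - 2)).
At (-2, 3): H = diag(90, 18).
Both eigenvalues are positive, so H is positive definite: a local minimum.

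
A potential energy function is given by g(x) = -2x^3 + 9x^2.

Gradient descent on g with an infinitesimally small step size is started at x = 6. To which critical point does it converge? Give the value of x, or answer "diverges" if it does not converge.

g'(x) = -6x(x - 3), so g'(6) = -108.
Gradient descent moves in the -g' direction, i.e. x is increasing.
There is no critical point above x=6, and g' keeps the same sign, so the iterate runs off to +∞.

diverges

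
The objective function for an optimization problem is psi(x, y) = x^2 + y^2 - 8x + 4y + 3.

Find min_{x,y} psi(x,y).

psi(x,y) separates as P(x) + Q(y) + 3, so its minimum is min P + min Q + 3.
P'(x) = 2x - 8 vanishes at x ∈ {4}; Q'(y) = 2y + 4 vanishes at y ∈ {-2}.
Local minima of P (where P''>0): P(4)=-16. Local minima of Q: Q(-2)=-4.
So the global minimum of psi is P(4) + Q(-2) + 3 = -16 − 4 + 3 = -17, attained at (4, -2).

-17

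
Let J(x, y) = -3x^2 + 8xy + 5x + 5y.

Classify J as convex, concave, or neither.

J is quadratic, so its Hessian is the constant matrix H = [[-6, 8], [8, 0]].
det(H) = -64, tr(H) = -6.
det(H) < 0, so H is indefinite: neither convex nor concave.

neither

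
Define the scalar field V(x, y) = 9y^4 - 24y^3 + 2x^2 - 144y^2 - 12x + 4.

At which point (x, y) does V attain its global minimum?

(3, 4)

V(x,y) separates as P(x) + Q(y) + 4, so its minimum is min P + min Q + 4.
P'(x) = 4x - 12 vanishes at x ∈ {3}; Q'(y) = 36y(y - 4)(y + 2) vanishes at y ∈ {-2, 0, 4}.
Local minima of P (where P''>0): P(3)=-18. Local minima of Q: Q(-2)=-240, Q(4)=-1536.
So the global minimum of V is P(3) + Q(4) + 4 = -18 − 1536 + 4 = -1550, attained at (3, 4).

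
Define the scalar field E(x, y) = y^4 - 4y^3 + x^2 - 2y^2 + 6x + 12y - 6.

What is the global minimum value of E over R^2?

-24

E(x,y) separates as P(x) + Q(y) − 6, so its minimum is min P + min Q − 6.
P'(x) = 2x + 6 vanishes at x ∈ {-3}; Q'(y) = 4(y - 3)(y - 1)(y + 1) vanishes at y ∈ {-1, 1, 3}.
Local minima of P (where P''>0): P(-3)=-9. Local minima of Q: Q(-1)=-9, Q(3)=-9.
So the global minimum of E is P(-3) + Q(-1) − 6 = -9 − 9 − 6 = -24, attained at (-3, -1).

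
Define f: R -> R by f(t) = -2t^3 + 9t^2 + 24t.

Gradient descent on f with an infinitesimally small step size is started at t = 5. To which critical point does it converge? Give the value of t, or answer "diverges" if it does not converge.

f'(t) = -6(t - 4)(t + 1), so f'(5) = -36.
Gradient descent moves in the -f' direction, i.e. t is increasing.
There is no critical point above t=5, and f' keeps the same sign, so the iterate runs off to +∞.

diverges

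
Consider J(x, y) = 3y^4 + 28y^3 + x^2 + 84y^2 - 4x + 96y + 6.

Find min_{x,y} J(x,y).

-62

J(x,y) separates as P(x) + Q(y) + 6, so its minimum is min P + min Q + 6.
P'(x) = 2x - 4 vanishes at x ∈ {2}; Q'(y) = 12(y + 1)(y + 2)(y + 4) vanishes at y ∈ {-4, -2, -1}.
Local minima of P (where P''>0): P(2)=-4. Local minima of Q: Q(-4)=-64, Q(-1)=-37.
So the global minimum of J is P(2) + Q(-4) + 6 = -4 − 64 + 6 = -62, attained at (2, -4).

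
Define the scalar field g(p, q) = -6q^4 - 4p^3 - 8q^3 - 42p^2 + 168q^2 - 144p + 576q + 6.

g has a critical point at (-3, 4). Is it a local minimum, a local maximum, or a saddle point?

The mixed partial ∂²g/∂p∂q is 0, so the Hessian at any point is diag(g_pp, g_qq) = diag(-12(2p + 7), 24(-3q^2 - 2q + 14)).
At (-3, 4): H = diag(-12, -1008).
Both eigenvalues are negative, so H is negative definite: a local maximum.

local maximum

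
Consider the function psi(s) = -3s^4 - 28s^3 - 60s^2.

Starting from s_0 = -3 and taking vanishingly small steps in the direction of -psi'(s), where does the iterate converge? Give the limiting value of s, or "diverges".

-2

psi'(s) = -12s(s + 2)(s + 5), so psi'(-3) = -72.
Gradient descent moves in the -psi' direction, i.e. s is increasing.
The nearest critical point in that direction is s = -2, where psi'' = 72 > 0 (a local minimum). The iterate converges there.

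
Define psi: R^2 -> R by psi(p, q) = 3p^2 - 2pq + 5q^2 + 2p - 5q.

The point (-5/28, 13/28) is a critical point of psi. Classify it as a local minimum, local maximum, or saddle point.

local minimum

The Hessian of psi is constant: H = [[6, -2], [-2, 10]].
det(H) = 6·10 − (-2)² = 56.
det(H) > 0 and tr(H) = 16 > 0, so H is positive definite and the point is a local minimum.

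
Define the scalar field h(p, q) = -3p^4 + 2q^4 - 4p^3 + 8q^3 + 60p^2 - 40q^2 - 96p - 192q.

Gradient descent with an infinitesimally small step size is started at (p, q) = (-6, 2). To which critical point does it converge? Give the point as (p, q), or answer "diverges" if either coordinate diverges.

h is separable, so gradient descent decouples: p follows -∂h/∂p, q follows -∂h/∂q.
∂h/∂p = -12(p - 2)(p - 1)(p + 4); at p=-6 this is 1344, so p decreases.
∂h/∂q = 8(q - 3)(q + 2)(q + 4); at q=2 this is -192, so q increases.
The p-coordinate has no critical point in that direction and runs off to infinity.

diverges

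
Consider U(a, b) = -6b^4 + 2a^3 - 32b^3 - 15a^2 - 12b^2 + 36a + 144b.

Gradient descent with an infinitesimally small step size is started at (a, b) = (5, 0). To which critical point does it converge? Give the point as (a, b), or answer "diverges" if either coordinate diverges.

U is separable, so gradient descent decouples: a follows -∂U/∂a, b follows -∂U/∂b.
∂U/∂a = 6(a - 3)(a - 2); at a=5 this is 36, so a decreases.
∂U/∂b = -24(b - 1)(b + 2)(b + 3); at b=0 this is 144, so b decreases.
a converges to its nearest critical value 3 (a local min of the a-part); b converges to -2. The iterate converges to (3, -2).

(3, -2)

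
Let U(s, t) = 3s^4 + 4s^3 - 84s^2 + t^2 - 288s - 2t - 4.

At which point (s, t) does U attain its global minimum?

U(s,t) separates as P(s) + Q(t) − 4, so its minimum is min P + min Q − 4.
P'(s) = 12(s - 4)(s + 2)(s + 3) vanishes at s ∈ {-3, -2, 4}; Q'(t) = 2(t - 1) vanishes at t ∈ {1}.
Local minima of P (where P''>0): P(-3)=243, P(4)=-1472. Local minima of Q: Q(1)=-1.
So the global minimum of U is P(4) + Q(1) − 4 = -1472 − 1 − 4 = -1477, attained at (4, 1).

(4, 1)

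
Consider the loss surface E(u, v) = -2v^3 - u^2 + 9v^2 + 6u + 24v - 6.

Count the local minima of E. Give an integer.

0

E separates as a function of u plus a function of v, so ∇E=0 decouples.
∂E/∂u = -2(u - 3) = 0 at u ∈ {3}; ∂E/∂v = -6(v - 4)(v + 1) = 0 at v ∈ {-1, 4}.
The Hessian is diagonal: diag(E_uu, E_vv). Second derivatives: E_uu(3)=-2; E_vv(-1)=30, E_vv(4)=-30.
Local minima occur where both diagonal entries positive: none. Count: 0.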